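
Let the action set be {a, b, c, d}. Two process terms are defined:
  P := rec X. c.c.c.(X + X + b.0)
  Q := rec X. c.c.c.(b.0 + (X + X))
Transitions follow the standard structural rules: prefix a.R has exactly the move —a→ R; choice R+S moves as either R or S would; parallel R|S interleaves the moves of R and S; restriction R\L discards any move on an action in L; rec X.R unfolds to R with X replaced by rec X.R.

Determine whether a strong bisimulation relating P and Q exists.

P's transition system — 5 states:
  m0 = rec X. c.c.c.(X + X + b.0) :: -c-> m1
  m1 = c.c.((rec X. c.c.c.(X + X + b.0)) + (rec X. c.c.c.(X + X + b.0)) + b.0) :: -c-> m2
  m2 = c.((rec X. c.c.c.(X + X + b.0)) + (rec X. c.c.c.(X + X + b.0)) + b.0) :: -c-> m3
  m3 = (rec X. c.c.c.(X + X + b.0)) + (rec X. c.c.c.(X + X + b.0)) + b.0 :: -b-> m4, -c-> m1
  m4 = 0 :: deadlocked
Q's transition system — 5 states:
  n0 = rec X. c.c.c.(b.0 + (X + X)) :: -c-> n1
  n1 = c.c.(b.0 + ((rec X. c.c.c.(b.0 + (X + X))) + (rec X. c.c.c.(b.0 + (X + X))))) :: -c-> n2
  n2 = c.(b.0 + ((rec X. c.c.c.(b.0 + (X + X))) + (rec X. c.c.c.(b.0 + (X + X))))) :: -c-> n3
  n3 = b.0 + ((rec X. c.c.c.(b.0 + (X + X))) + (rec X. c.c.c.(b.0 + (X + X)))) :: -b-> n4, -c-> n1
  n4 = 0 :: deadlocked
Coarsest stable partition (strong bisimilarity classes):
  B0 = {m0, n0}
  B1 = {m1, n1}
  B2 = {m2, n2}
  B3 = {m3, n3}
  B4 = {m4, n4}
m0 ∈ B0, n0 ∈ B0 → same block

bisimilar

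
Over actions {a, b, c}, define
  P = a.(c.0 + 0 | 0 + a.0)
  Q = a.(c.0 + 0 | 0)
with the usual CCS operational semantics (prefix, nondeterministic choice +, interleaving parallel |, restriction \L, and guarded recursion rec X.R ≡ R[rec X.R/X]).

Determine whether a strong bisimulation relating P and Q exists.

not bisimilar

P's transition system — 3 states:
  s0 = a.(c.0 + 0 | 0 + a.0) → -a-> s1
  s1 = c.0 + 0 | 0 + a.0 → -a-> s2, -c-> s2
  s2 = 0 → ∅
Q's transition system — 3 states:
  t0 = a.(c.0 + 0 | 0) → -a-> t1
  t1 = c.0 + 0 | 0 → -c-> t2
  t2 = 0 → ∅
Partition-refinement fixed point:
  B0 = {s0}
  B1 = {s1}
  B2 = {s2, t2}
  B3 = {t0}
  B4 = {t1}
s0 ∈ B0, t0 ∈ B3 → different blocks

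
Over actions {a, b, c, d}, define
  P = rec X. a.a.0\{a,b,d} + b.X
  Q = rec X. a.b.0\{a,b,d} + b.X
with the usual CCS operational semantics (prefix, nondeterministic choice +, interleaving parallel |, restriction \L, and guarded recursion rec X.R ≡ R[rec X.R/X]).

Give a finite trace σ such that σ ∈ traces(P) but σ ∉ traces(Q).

aa

P's transition system — 3 states:
  m0 = rec X. a.a.0\{a,b,d} + b.X :: -a-> m1, -b-> m0
  m1 = a.0\{a,b,d} :: -a-> m2
  m2 = 0\{a,b,d} :: stopped
Q's transition system — 3 states:
  n0 = rec X. a.b.0\{a,b,d} + b.X :: -a-> n1, -b-> n0
  n1 = b.0\{a,b,d} :: -b-> n2
  n2 = 0\{a,b,d} :: stopped
Executing aa from P (initial set {m0}):
  [1] a ⇒ {m1}
  [2] a ⇒ {m2}
  ✓ P
Executing aa from Q (initial set {n0}):
  [1] a ⇒ {n1}
  [2] a ⇒ no successor for Q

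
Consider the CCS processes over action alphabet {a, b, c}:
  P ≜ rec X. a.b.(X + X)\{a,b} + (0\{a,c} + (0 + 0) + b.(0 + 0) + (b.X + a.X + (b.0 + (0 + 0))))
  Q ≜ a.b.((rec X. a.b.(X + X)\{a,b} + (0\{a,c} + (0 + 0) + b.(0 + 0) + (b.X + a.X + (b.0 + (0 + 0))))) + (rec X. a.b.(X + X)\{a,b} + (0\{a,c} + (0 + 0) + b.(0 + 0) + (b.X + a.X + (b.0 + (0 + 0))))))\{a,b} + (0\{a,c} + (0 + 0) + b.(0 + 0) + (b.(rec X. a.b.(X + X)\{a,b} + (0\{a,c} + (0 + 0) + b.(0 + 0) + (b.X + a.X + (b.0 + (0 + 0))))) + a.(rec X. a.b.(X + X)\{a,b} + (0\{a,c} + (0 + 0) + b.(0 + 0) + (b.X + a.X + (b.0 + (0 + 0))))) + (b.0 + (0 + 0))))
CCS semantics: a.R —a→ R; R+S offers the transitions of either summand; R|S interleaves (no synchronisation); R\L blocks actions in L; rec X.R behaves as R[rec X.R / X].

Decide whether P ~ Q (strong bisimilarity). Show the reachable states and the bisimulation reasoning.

YES

P's transition system — 5 states:
  m0 = rec X. a.b.(X + X)\{a,b} + (0\{a,c} + (0 + 0) + b.(0 + 0) + (b.X + a.X + (b.0 + (0 + 0)))) has moves ··a··> m0, ··a··> m1, ··b··> m0, ··b··> m2, ··b··> m3
  m1 = b.((rec X. a.b.(X + X)\{a,b} + (0\{a,c} + (0 + 0) + b.(0 + 0) + (b.X + a.X + (b.0 + (0 + 0))))) + (rec X. a.b.(X + X)\{a,b} + (0\{a,c} + (0 + 0) + b.(0 + 0) + (b.X + a.X + (b.0 + (0 + 0))))))\{a,b} has moves ··b··> m4
  m2 = 0 has moves stopped
  m3 = 0 + 0 has moves stopped
  m4 = ((rec X. a.b.(X + X)\{a,b} + (0\{a,c} + (0 + 0) + b.(0 + 0) + (b.X + a.X + (b.0 + (0 + 0))))) + (rec X. a.b.(X + X)\{a,b} + (0\{a,c} + (0 + 0) + b.(0 + 0) + (b.X + a.X + (b.0 + (0 + 0))))))\{a,b} has moves stopped
Q's transition system — 6 states:
  n0 = a.b.((rec X. a.b.(X + X)\{a,b} + (0\{a,c} + (0 + 0) + b.(0 + 0) + (b.X + a.X + (b.0 + (0 + 0))))) + (rec X. a.b.(X + X)\{a,b} + (0\{a,c} + (0 + 0) + b.(0 + 0) + (b.X + a.X + (b.0 + (0 + 0))))))\{a,b} + (0\{a,c} + (0 + 0) + b.(0 + 0) + (b.(rec X. a.b.(X + X)\{a,b} + (0\{a,c} + (0 + 0) + b.(0 + 0) + (b.X + a.X + (b.0 + (0 + 0))))) + a.(rec X. a.b.(X + X)\{a,b} + (0\{a,c} + (0 + 0) + b.(0 + 0) + (b.X + a.X + (b.0 + (0 + 0))))) + (b.0 + (0 + 0)))) has moves ··a··> n1, ··a··> n2, ··b··> n2, ··b··> n3, ··b··> n4
  n1 = b.((rec X. a.b.(X + X)\{a,b} + (0\{a,c} + (0 + 0) + b.(0 + 0) + (b.X + a.X + (b.0 + (0 + 0))))) + (rec X. a.b.(X + X)\{a,b} + (0\{a,c} + (0 + 0) + b.(0 + 0) + (b.X + a.X + (b.0 + (0 + 0))))))\{a,b} has moves ··b··> n5
  n2 = rec X. a.b.(X + X)\{a,b} + (0\{a,c} + (0 + 0) + b.(0 + 0) + (b.X + a.X + (b.0 + (0 + 0)))) has moves ··a··> n1, ··a··> n2, ··b··> n2, ··b··> n3, ··b··> n4
  n3 = 0 has moves stopped
  n4 = 0 + 0 has moves stopped
  n5 = ((rec X. a.b.(X + X)\{a,b} + (0\{a,c} + (0 + 0) + b.(0 + 0) + (b.X + a.X + (b.0 + (0 + 0))))) + (rec X. a.b.(X + X)\{a,b} + (0\{a,c} + (0 + 0) + b.(0 + 0) + (b.X + a.X + (b.0 + (0 + 0))))))\{a,b} has moves stopped
Bisimilarity quotient blocks:
  B0 = {m0, n0, n2}
  B1 = {m2, m3, m4, n3, n4, n5}
  B2 = {m1, n1}
m0 ∈ B0, n0 ∈ B0 → same block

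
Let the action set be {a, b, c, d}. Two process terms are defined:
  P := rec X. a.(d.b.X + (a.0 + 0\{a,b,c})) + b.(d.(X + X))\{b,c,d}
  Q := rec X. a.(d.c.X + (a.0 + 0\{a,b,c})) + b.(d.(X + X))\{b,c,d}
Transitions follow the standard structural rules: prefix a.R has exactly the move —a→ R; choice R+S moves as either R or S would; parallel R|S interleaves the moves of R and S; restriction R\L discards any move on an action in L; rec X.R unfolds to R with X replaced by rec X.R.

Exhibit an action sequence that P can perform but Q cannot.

adb

LTS(P): 5 reachable states
  p0 = rec X. a.(d.b.X + (a.0 + 0\{a,b,c})) + b.(d.(X + X))\{b,c,d} has moves -a-> p1, -b-> p2
  p1 = d.b.(rec X. a.(d.b.X + (a.0 + 0\{a,b,c})) + b.(d.(X + X))\{b,c,d}) + (a.0 + 0\{a,b,c}) has moves -a-> p3, -d-> p4
  p2 = (d.((rec X. a.(d.b.X + (a.0 + 0\{a,b,c})) + b.(d.(X + X))\{b,c,d}) + (rec X. a.(d.b.X + (a.0 + 0\{a,b,c})) + b.(d.(X + X))\{b,c,d})))\{b,c,d} has moves (no moves)
  p3 = 0 has moves (no moves)
  p4 = b.(rec X. a.(d.b.X + (a.0 + 0\{a,b,c})) + b.(d.(X + X))\{b,c,d}) has moves -b-> p0
LTS(Q): 5 reachable states
  q0 = rec X. a.(d.c.X + (a.0 + 0\{a,b,c})) + b.(d.(X + X))\{b,c,d} has moves -a-> q1, -b-> q2
  q1 = d.c.(rec X. a.(d.c.X + (a.0 + 0\{a,b,c})) + b.(d.(X + X))\{b,c,d}) + (a.0 + 0\{a,b,c}) has moves -a-> q3, -d-> q4
  q2 = (d.((rec X. a.(d.c.X + (a.0 + 0\{a,b,c})) + b.(d.(X + X))\{b,c,d}) + (rec X. a.(d.c.X + (a.0 + 0\{a,b,c})) + b.(d.(X + X))\{b,c,d})))\{b,c,d} has moves (no moves)
  q3 = 0 has moves (no moves)
  q4 = c.(rec X. a.(d.c.X + (a.0 + 0\{a,b,c})) + b.(d.(X + X))\{b,c,d}) has moves -c-> q0
Trace ⟨adb⟩ through P, begin at {p0}:
  after a @ step 1: {p1}
  after d @ step 2: {p4}
  after b @ step 3: {p0}
  — P admits the full trace.
Trace ⟨adb⟩ through Q, begin at {q0}:
  after a @ step 1: {q1}
  after d @ step 2: {q4}
  after b @ step 3: no successor for Q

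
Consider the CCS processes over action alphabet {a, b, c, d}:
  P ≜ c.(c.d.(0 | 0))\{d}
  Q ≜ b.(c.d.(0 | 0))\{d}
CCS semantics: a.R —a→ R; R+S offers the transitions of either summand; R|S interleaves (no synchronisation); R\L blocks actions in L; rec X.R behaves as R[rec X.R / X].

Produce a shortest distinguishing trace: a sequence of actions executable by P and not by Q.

P's transition system — 3 states:
  p0 = c.(c.d.(0 | 0))\{d} | ··c··> p1
  p1 = (c.d.(0 | 0))\{d} | ··c··> p2
  p2 = (d.(0 | 0))\{d} | ·
Q's transition system — 3 states:
  q0 = b.(c.d.(0 | 0))\{d} | ··b··> q1
  q1 = (c.d.(0 | 0))\{d} | ··c··> q2
  q2 = (d.(0 | 0))\{d} | ·
Executing c from P (initial set {p0}):
  [1] c ⇒ {p1}
  P completes σ.
Executing c from Q (initial set {q0}):
  [1] c ⇒ ∅ (Q stuck)

c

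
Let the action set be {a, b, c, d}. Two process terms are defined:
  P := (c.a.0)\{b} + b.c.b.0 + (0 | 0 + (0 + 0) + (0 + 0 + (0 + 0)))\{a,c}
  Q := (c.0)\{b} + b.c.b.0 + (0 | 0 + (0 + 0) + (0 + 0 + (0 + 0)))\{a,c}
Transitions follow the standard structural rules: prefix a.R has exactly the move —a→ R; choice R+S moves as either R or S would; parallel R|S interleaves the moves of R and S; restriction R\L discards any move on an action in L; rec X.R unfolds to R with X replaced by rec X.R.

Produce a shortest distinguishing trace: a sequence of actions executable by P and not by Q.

ca

Reachable graph of P (6 states):
  s0 = (c.a.0)\{b} + b.c.b.0 + (0 | 0 + (0 + 0) + (0 + 0 + (0 + 0)))\{a,c} → —b→ s1, —c→ s2
  s1 = c.b.0 → —c→ s3
  s2 = (a.0)\{b} → —a→ s4
  s3 = b.0 → —b→ s5
  s4 = 0\{b} → stopped
  s5 = 0 → stopped
Reachable graph of Q (5 states):
  t0 = (c.0)\{b} + b.c.b.0 + (0 | 0 + (0 + 0) + (0 + 0 + (0 + 0)))\{a,c} → —b→ t1, —c→ t2
  t1 = c.b.0 → —c→ t3
  t2 = 0\{b} → stopped
  t3 = b.0 → —b→ t4
  t4 = 0 → stopped
Trace ⟨ca⟩ through P, begin at {s0}:
  after c @ step 1: {s2}
  after a @ step 2: {s4}
  — P admits the full trace.
Trace ⟨ca⟩ through Q, begin at {t0}:
  after c @ step 1: {t2}
  after a @ step 2: no successor for Q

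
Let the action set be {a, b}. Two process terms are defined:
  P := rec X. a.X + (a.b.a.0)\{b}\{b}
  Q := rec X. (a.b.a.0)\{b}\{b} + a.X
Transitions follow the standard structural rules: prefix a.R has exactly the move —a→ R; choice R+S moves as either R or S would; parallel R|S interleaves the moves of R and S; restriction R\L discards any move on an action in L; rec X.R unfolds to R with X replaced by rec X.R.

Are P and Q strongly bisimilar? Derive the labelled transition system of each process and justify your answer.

P ~ Q

P's transition system — 2 states:
  m0 = rec X. a.X + (a.b.a.0)\{b}\{b} | —a→ m0, —a→ m1
  m1 = (b.a.0)\{b}\{b} | stopped
Q's transition system — 2 states:
  n0 = rec X. (a.b.a.0)\{b}\{b} + a.X | —a→ n0, —a→ n1
  n1 = (b.a.0)\{b}\{b} | stopped
Bisimilarity quotient blocks:
  B0 = {m0, n0}
  B1 = {m1, n1}
m0 ∈ B0, n0 ∈ B0 → same block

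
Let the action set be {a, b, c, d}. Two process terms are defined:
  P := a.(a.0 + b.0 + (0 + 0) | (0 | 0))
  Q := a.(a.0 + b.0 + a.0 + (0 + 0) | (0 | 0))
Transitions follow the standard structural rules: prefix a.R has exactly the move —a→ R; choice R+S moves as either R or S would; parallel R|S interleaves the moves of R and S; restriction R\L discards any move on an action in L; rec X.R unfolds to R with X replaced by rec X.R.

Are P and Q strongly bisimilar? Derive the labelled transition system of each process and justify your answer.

P's transition system — 3 states:
  s0 = a.(a.0 + b.0 + (0 + 0) | (0 | 0)) ⊢ =a=> s1
  s1 = a.0 + b.0 + (0 + 0) | (0 | 0) ⊢ =a=> s2, =b=> s2
  s2 = 0 ⊢ ·
Q's transition system — 3 states:
  t0 = a.(a.0 + b.0 + a.0 + (0 + 0) | (0 | 0)) ⊢ =a=> t1
  t1 = a.0 + b.0 + a.0 + (0 + 0) | (0 | 0) ⊢ =a=> t2, =b=> t2
  t2 = 0 ⊢ ·
Partition-refinement fixed point:
  B0 = {s0, t0}
  B1 = {s1, t1}
  B2 = {s2, t2}
s0 ∈ B0, t0 ∈ B0 → same block

P ~ Q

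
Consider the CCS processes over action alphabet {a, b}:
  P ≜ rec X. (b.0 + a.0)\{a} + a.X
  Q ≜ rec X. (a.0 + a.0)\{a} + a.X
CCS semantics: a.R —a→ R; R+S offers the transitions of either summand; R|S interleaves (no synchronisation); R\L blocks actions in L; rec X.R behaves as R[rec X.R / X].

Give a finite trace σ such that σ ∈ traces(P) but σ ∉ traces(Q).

b

LTS(P): 2 reachable states
  u0 = rec X. (b.0 + a.0)\{a} + a.X ⊢ =a=> u0, =b=> u1
  u1 = 0\{a} ⊢ deadlocked
LTS(Q): 1 reachable states
  v0 = rec X. (a.0 + a.0)\{a} + a.X ⊢ =a=> v0
Executing b from P (initial set {u0}):
  after b @ step 1: {u1}
  — P admits the full trace.
Executing b from Q (initial set {v0}):
  after b @ step 1: ∅  — Q cannot continue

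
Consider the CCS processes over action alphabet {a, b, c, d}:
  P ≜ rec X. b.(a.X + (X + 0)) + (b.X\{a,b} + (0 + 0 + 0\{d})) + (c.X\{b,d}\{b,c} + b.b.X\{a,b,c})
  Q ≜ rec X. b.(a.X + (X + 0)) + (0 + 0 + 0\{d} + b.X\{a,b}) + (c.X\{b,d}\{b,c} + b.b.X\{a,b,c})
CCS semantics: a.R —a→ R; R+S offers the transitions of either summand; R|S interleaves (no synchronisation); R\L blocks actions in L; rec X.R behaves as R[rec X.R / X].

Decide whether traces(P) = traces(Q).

trace-equivalent

Reachable graph of P (7 states):
  p0 = rec X. b.(a.X + (X + 0)) + (b.X\{a,b} + (0 + 0 + 0\{d})) + (c.X\{b,d}\{b,c} + b.b.X\{a,b,c}) :: --b--▸ p1, --b--▸ p2, --b--▸ p3, --c--▸ p4
  p1 = (rec X. b.(a.X + (X + 0)) + (b.X\{a,b} + (0 + 0 + 0\{d})) + (c.X\{b,d}\{b,c} + b.b.X\{a,b,c}))\{a,b} :: --c--▸ p5
  p2 = a.(rec X. b.(a.X + (X + 0)) + (b.X\{a,b} + (0 + 0 + 0\{d})) + (c.X\{b,d}\{b,c} + b.b.X\{a,b,c})) + ((rec X. b.(a.X + (X + 0)) + (b.X\{a,b} + (0 + 0 + 0\{d})) + (c.X\{b,d}\{b,c} + b.b.X\{a,b,c})) + 0) :: --a--▸ p0, --b--▸ p1, --b--▸ p2, --b--▸ p3, --c--▸ p4
  p3 = b.(rec X. b.(a.X + (X + 0)) + (b.X\{a,b} + (0 + 0 + 0\{d})) + (c.X\{b,d}\{b,c} + b.b.X\{a,b,c}))\{a,b,c} :: --b--▸ p6
  p4 = (rec X. b.(a.X + (X + 0)) + (b.X\{a,b} + (0 + 0 + 0\{d})) + (c.X\{b,d}\{b,c} + b.b.X\{a,b,c}))\{b,d}\{b,c} :: deadlocked
  p5 = (rec X. b.(a.X + (X + 0)) + (b.X\{a,b} + (0 + 0 + 0\{d})) + (c.X\{b,d}\{b,c} + b.b.X\{a,b,c}))\{b,d}\{b,c}\{a,b} :: deadlocked
  p6 = (rec X. b.(a.X + (X + 0)) + (b.X\{a,b} + (0 + 0 + 0\{d})) + (c.X\{b,d}\{b,c} + b.b.X\{a,b,c}))\{a,b,c} :: deadlocked
Reachable graph of Q (7 states):
  q0 = rec X. b.(a.X + (X + 0)) + (0 + 0 + 0\{d} + b.X\{a,b}) + (c.X\{b,d}\{b,c} + b.b.X\{a,b,c}) :: --b--▸ q1, --b--▸ q2, --b--▸ q3, --c--▸ q4
  q1 = (rec X. b.(a.X + (X + 0)) + (0 + 0 + 0\{d} + b.X\{a,b}) + (c.X\{b,d}\{b,c} + b.b.X\{a,b,c}))\{a,b} :: --c--▸ q5
  q2 = a.(rec X. b.(a.X + (X + 0)) + (0 + 0 + 0\{d} + b.X\{a,b}) + (c.X\{b,d}\{b,c} + b.b.X\{a,b,c})) + ((rec X. b.(a.X + (X + 0)) + (0 + 0 + 0\{d} + b.X\{a,b}) + (c.X\{b,d}\{b,c} + b.b.X\{a,b,c})) + 0) :: --a--▸ q0, --b--▸ q1, --b--▸ q2, --b--▸ q3, --c--▸ q4
  q3 = b.(rec X. b.(a.X + (X + 0)) + (0 + 0 + 0\{d} + b.X\{a,b}) + (c.X\{b,d}\{b,c} + b.b.X\{a,b,c}))\{a,b,c} :: --b--▸ q6
  q4 = (rec X. b.(a.X + (X + 0)) + (0 + 0 + 0\{d} + b.X\{a,b}) + (c.X\{b,d}\{b,c} + b.b.X\{a,b,c}))\{b,d}\{b,c} :: deadlocked
  q5 = (rec X. b.(a.X + (X + 0)) + (0 + 0 + 0\{d} + b.X\{a,b}) + (c.X\{b,d}\{b,c} + b.b.X\{a,b,c}))\{b,d}\{b,c}\{a,b} :: deadlocked
  q6 = (rec X. b.(a.X + (X + 0)) + (0 + 0 + 0\{d} + b.X\{a,b}) + (c.X\{b,d}\{b,c} + b.b.X\{a,b,c}))\{a,b,c} :: deadlocked
Coarsest stable partition (strong bisimilarity classes):
  B0 = {p0, q0}
  B1 = {p3, q3}
  B2 = {p4, p5, p6, q4, q5, q6}
  B3 = {p2, q2}
  B4 = {p1, q1}
p0 ∈ B0, q0 ∈ B0 → same block
Bisimilar ⇒ trace-equivalent.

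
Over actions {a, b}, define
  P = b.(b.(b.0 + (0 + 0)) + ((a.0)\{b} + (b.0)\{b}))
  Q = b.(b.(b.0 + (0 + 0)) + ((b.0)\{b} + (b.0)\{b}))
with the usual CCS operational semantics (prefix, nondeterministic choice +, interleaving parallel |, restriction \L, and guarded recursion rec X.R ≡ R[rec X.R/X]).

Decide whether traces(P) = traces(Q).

LTS(P): 5 reachable states
  s0 = b.(b.(b.0 + (0 + 0)) + ((a.0)\{b} + (b.0)\{b})) :: =b=> s1
  s1 = b.(b.0 + (0 + 0)) + ((a.0)\{b} + (b.0)\{b}) :: =a=> s2, =b=> s3
  s2 = 0\{b} :: stopped
  s3 = b.0 + (0 + 0) :: =b=> s4
  s4 = 0 :: stopped
LTS(Q): 4 reachable states
  t0 = b.(b.(b.0 + (0 + 0)) + ((b.0)\{b} + (b.0)\{b})) :: =b=> t1
  t1 = b.(b.0 + (0 + 0)) + ((b.0)\{b} + (b.0)\{b}) :: =b=> t2
  t2 = b.0 + (0 + 0) :: =b=> t3
  t3 = 0 :: stopped
Trace ⟨ba⟩ through P, begin at {s0}:
  [1] b ⇒ {s1}
  [2] a ⇒ {s2}
  ✓ P
Trace ⟨ba⟩ through Q, begin at {t0}:
  [1] b ⇒ {t1}
  [2] a ⇒ no successor for Q

trace-distinct — witness ⟨ba⟩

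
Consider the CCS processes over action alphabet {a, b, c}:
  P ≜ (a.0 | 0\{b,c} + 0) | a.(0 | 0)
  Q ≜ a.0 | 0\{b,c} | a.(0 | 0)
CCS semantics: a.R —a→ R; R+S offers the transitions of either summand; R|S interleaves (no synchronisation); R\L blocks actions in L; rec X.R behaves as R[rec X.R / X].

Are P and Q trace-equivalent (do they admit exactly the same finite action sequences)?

traces(P) = traces(Q)

LTS(P): 4 reachable states
  s0 = (a.0 | 0\{b,c} + 0) | a.(0 | 0) | --a--▸ s1, --a--▸ s2
  s1 = (a.0 | 0\{b,c} + 0) | (0 | 0) | --a--▸ s3
  s2 = 0 | 0\{b,c} | a.(0 | 0) | --a--▸ s3
  s3 = 0 | 0\{b,c} | (0 | 0) | ·
LTS(Q): 4 reachable states
  t0 = a.0 | 0\{b,c} | a.(0 | 0) | --a--▸ t1, --a--▸ t2
  t1 = 0 | 0\{b,c} | a.(0 | 0) | --a--▸ t3
  t2 = a.0 | 0\{b,c} | (0 | 0) | --a--▸ t3
  t3 = 0 | 0\{b,c} | (0 | 0) | ·
Partition-refinement fixed point:
  B0 = {s0, t0}
  B1 = {s1, s2, t1, t2}
  B2 = {s3, t3}
s0 ∈ B0, t0 ∈ B0 → same block
Bisimilar ⇒ trace-equivalent.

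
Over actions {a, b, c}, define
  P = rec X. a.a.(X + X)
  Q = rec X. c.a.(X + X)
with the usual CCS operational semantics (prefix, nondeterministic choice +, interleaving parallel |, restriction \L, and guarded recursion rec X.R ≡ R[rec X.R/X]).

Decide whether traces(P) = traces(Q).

traces(P) ≠ traces(Q) — witness ⟨a⟩

Reachable graph of P (3 states):
  p0 = rec X. a.a.(X + X) | ··a··> p1
  p1 = a.((rec X. a.a.(X + X)) + (rec X. a.a.(X + X))) | ··a··> p2
  p2 = (rec X. a.a.(X + X)) + (rec X. a.a.(X + X)) | ··a··> p1
Reachable graph of Q (3 states):
  q0 = rec X. c.a.(X + X) | ··c··> q1
  q1 = a.((rec X. c.a.(X + X)) + (rec X. c.a.(X + X))) | ··a··> q2
  q2 = (rec X. c.a.(X + X)) + (rec X. c.a.(X + X)) | ··c··> q1
Executing a from P (initial set {p0}):
  [1] a ⇒ {p1}
  — P admits the full trace.
Executing a from Q (initial set {q0}):
  [1] a ⇒ ∅ (Q stuck)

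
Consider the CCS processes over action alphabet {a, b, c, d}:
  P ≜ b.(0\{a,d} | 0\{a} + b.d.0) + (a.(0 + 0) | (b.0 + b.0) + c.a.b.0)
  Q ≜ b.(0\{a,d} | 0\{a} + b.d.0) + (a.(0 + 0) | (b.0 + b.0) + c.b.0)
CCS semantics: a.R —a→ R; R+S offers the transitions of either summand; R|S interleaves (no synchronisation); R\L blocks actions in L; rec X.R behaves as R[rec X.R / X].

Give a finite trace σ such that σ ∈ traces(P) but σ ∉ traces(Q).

P's transition system — 9 states:
  s0 = b.(0\{a,d} | 0\{a} + b.d.0) + (a.(0 + 0) | (b.0 + b.0) + c.a.b.0) → -a-> s1, -b-> s2, -b-> s3, -c-> s4
  s1 = (0 + 0) | (b.0 + b.0) → -b-> s5
  s2 = 0\{a,d} | 0\{a} + b.d.0 → -b-> s6
  s3 = a.(0 + 0) | 0 → -a-> s5
  s4 = a.b.0 → -a-> s7
  s5 = (0 + 0) | 0 → stopped
  s6 = d.0 → -d-> s8
  s7 = b.0 → -b-> s8
  s8 = 0 → stopped
Q's transition system — 8 states:
  t0 = b.(0\{a,d} | 0\{a} + b.d.0) + (a.(0 + 0) | (b.0 + b.0) + c.b.0) → -a-> t1, -b-> t2, -b-> t3, -c-> t4
  t1 = (0 + 0) | (b.0 + b.0) → -b-> t5
  t2 = 0\{a,d} | 0\{a} + b.d.0 → -b-> t6
  t3 = a.(0 + 0) | 0 → -a-> t5
  t4 = b.0 → -b-> t7
  t5 = (0 + 0) | 0 → stopped
  t6 = d.0 → -d-> t7
  t7 = 0 → stopped
Run σ = ⟨ca⟩ on P: start {s0}
  after c @ step 1: {s4}
  after a @ step 2: {s7}
  — P admits the full trace.
Run σ = ⟨ca⟩ on Q: start {t0}
  after c @ step 1: {t4}
  after a @ step 2: no successor for Q

ca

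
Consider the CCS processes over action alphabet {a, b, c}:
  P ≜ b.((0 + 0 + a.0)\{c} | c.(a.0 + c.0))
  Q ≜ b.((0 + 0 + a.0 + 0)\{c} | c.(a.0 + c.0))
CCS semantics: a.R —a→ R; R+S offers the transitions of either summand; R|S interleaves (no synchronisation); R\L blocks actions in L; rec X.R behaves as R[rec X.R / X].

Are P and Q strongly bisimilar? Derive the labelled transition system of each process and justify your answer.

YES

P's transition system — 7 states:
  p0 = b.((0 + 0 + a.0)\{c} | c.(a.0 + c.0)) ⊢ --b--▸ p1
  p1 = (0 + 0 + a.0)\{c} | c.(a.0 + c.0) ⊢ --a--▸ p2, --c--▸ p3
  p2 = 0\{c} | c.(a.0 + c.0) ⊢ --c--▸ p4
  p3 = (0 + 0 + a.0)\{c} | (a.0 + c.0) ⊢ --a--▸ p4, --a--▸ p5, --c--▸ p5
  p4 = 0\{c} | (a.0 + c.0) ⊢ --a--▸ p6, --c--▸ p6
  p5 = (0 + 0 + a.0)\{c} | 0 ⊢ --a--▸ p6
  p6 = 0\{c} | 0 ⊢ stopped
Q's transition system — 7 states:
  q0 = b.((0 + 0 + a.0 + 0)\{c} | c.(a.0 + c.0)) ⊢ --b--▸ q1
  q1 = (0 + 0 + a.0 + 0)\{c} | c.(a.0 + c.0) ⊢ --a--▸ q2, --c--▸ q3
  q2 = 0\{c} | c.(a.0 + c.0) ⊢ --c--▸ q4
  q3 = (0 + 0 + a.0 + 0)\{c} | (a.0 + c.0) ⊢ --a--▸ q4, --a--▸ q5, --c--▸ q5
  q4 = 0\{c} | (a.0 + c.0) ⊢ --a--▸ q6, --c--▸ q6
  q5 = (0 + 0 + a.0 + 0)\{c} | 0 ⊢ --a--▸ q6
  q6 = 0\{c} | 0 ⊢ stopped
Bisimilarity quotient blocks:
  B0 = {p0, q0}
  B1 = {p1, q1}
  B2 = {p3, q3}
  B3 = {p5, q5}
  B4 = {p6, q6}
  B5 = {p4, q4}
  B6 = {p2, q2}
p0 ∈ B0, q0 ∈ B0 → same block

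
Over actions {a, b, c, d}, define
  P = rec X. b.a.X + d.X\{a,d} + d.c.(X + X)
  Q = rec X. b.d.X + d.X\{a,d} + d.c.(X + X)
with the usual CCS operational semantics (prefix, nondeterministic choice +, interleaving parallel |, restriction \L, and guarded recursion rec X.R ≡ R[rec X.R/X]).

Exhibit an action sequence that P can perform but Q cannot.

ba

P's transition system — 6 states:
  m0 = rec X. b.a.X + d.X\{a,d} + d.c.(X + X) ⊢ =b=> m1, =d=> m2, =d=> m3
  m1 = a.(rec X. b.a.X + d.X\{a,d} + d.c.(X + X)) ⊢ =a=> m0
  m2 = (rec X. b.a.X + d.X\{a,d} + d.c.(X + X))\{a,d} ⊢ =b=> m4
  m3 = c.((rec X. b.a.X + d.X\{a,d} + d.c.(X + X)) + (rec X. b.a.X + d.X\{a,d} + d.c.(X + X))) ⊢ =c=> m5
  m4 = (a.(rec X. b.a.X + d.X\{a,d} + d.c.(X + X)))\{a,d} ⊢ deadlocked
  m5 = (rec X. b.a.X + d.X\{a,d} + d.c.(X + X)) + (rec X. b.a.X + d.X\{a,d} + d.c.(X + X)) ⊢ =b=> m1, =d=> m2, =d=> m3
Q's transition system — 6 states:
  n0 = rec X. b.d.X + d.X\{a,d} + d.c.(X + X) ⊢ =b=> n1, =d=> n2, =d=> n3
  n1 = d.(rec X. b.d.X + d.X\{a,d} + d.c.(X + X)) ⊢ =d=> n0
  n2 = (rec X. b.d.X + d.X\{a,d} + d.c.(X + X))\{a,d} ⊢ =b=> n4
  n3 = c.((rec X. b.d.X + d.X\{a,d} + d.c.(X + X)) + (rec X. b.d.X + d.X\{a,d} + d.c.(X + X))) ⊢ =c=> n5
  n4 = (d.(rec X. b.d.X + d.X\{a,d} + d.c.(X + X)))\{a,d} ⊢ deadlocked
  n5 = (rec X. b.d.X + d.X\{a,d} + d.c.(X + X)) + (rec X. b.d.X + d.X\{a,d} + d.c.(X + X)) ⊢ =b=> n1, =d=> n2, =d=> n3
Run σ = ⟨ba⟩ on P: start {m0}
  [1] b ⇒ {m1}
  [2] a ⇒ {m0}
  ✓ P
Run σ = ⟨ba⟩ on Q: start {n0}
  [1] b ⇒ {n1}
  [2] a ⇒ ∅  — Q cannot continue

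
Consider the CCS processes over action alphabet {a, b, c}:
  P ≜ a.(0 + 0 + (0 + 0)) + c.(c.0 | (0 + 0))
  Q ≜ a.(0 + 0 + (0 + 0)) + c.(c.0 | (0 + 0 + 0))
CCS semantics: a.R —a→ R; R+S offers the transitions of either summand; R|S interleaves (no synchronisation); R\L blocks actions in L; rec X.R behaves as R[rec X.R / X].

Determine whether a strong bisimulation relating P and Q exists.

P's transition system — 4 states:
  m0 = a.(0 + 0 + (0 + 0)) + c.(c.0 | (0 + 0)) :: =a=> m1, =c=> m2
  m1 = 0 + 0 + (0 + 0) :: (no moves)
  m2 = c.0 | (0 + 0) :: =c=> m3
  m3 = 0 | (0 + 0) :: (no moves)
Q's transition system — 4 states:
  n0 = a.(0 + 0 + (0 + 0)) + c.(c.0 | (0 + 0 + 0)) :: =a=> n1, =c=> n2
  n1 = 0 + 0 + (0 + 0) :: (no moves)
  n2 = c.0 | (0 + 0 + 0) :: =c=> n3
  n3 = 0 | (0 + 0 + 0) :: (no moves)
Bisimilarity quotient blocks:
  B0 = {m0, n0}
  B1 = {m2, n2}
  B2 = {m1, m3, n1, n3}
m0 ∈ B0, n0 ∈ B0 → same block

bisimilar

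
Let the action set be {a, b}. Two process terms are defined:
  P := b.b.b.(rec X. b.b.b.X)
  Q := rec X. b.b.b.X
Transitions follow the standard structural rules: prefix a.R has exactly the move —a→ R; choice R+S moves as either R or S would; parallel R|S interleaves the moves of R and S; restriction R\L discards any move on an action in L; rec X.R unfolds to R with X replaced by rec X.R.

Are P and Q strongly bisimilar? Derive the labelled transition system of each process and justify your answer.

P ~ Q

P's transition system — 4 states:
  s0 = b.b.b.(rec X. b.b.b.X) ⊢ =b=> s1
  s1 = b.b.(rec X. b.b.b.X) ⊢ =b=> s2
  s2 = b.(rec X. b.b.b.X) ⊢ =b=> s3
  s3 = rec X. b.b.b.X ⊢ =b=> s1
Q's transition system — 3 states:
  t0 = rec X. b.b.b.X ⊢ =b=> t1
  t1 = b.b.(rec X. b.b.b.X) ⊢ =b=> t2
  t2 = b.(rec X. b.b.b.X) ⊢ =b=> t0
Partition-refinement fixed point:
  B0 = {s0, s1, s2, s3, t0, t1, t2}
s0 ∈ B0, t0 ∈ B0 → same block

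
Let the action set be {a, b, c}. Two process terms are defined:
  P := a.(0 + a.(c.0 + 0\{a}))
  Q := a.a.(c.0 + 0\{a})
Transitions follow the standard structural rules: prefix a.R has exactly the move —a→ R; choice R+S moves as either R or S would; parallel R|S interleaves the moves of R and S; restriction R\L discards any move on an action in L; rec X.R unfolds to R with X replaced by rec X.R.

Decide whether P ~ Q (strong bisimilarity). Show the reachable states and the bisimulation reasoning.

P ~ Q

LTS(P): 4 reachable states
  m0 = a.(0 + a.(c.0 + 0\{a})) has moves -a-> m1
  m1 = 0 + a.(c.0 + 0\{a}) has moves -a-> m2
  m2 = c.0 + 0\{a} has moves -c-> m3
  m3 = 0 has moves ·
LTS(Q): 4 reachable states
  n0 = a.a.(c.0 + 0\{a}) has moves -a-> n1
  n1 = a.(c.0 + 0\{a}) has moves -a-> n2
  n2 = c.0 + 0\{a} has moves -c-> n3
  n3 = 0 has moves ·
Partition-refinement fixed point:
  B0 = {m0, n0}
  B1 = {m1, n1}
  B2 = {m2, n2}
  B3 = {m3, n3}
m0 ∈ B0, n0 ∈ B0 → same block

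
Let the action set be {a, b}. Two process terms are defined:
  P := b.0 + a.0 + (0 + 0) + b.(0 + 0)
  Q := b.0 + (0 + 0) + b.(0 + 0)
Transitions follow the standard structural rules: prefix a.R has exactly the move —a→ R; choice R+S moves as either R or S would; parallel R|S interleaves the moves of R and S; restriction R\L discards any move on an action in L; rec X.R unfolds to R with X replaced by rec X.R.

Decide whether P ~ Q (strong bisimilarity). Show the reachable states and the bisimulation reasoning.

NO

LTS(P): 3 reachable states
  p0 = b.0 + a.0 + (0 + 0) + b.(0 + 0) → -a-> p1, -b-> p1, -b-> p2
  p1 = 0 → ·
  p2 = 0 + 0 → ·
LTS(Q): 3 reachable states
  q0 = b.0 + (0 + 0) + b.(0 + 0) → -b-> q1, -b-> q2
  q1 = 0 → ·
  q2 = 0 + 0 → ·
Partition-refinement fixed point:
  B0 = {p0}
  B1 = {p1, p2, q1, q2}
  B2 = {q0}
p0 ∈ B0, q0 ∈ B2 → different blocks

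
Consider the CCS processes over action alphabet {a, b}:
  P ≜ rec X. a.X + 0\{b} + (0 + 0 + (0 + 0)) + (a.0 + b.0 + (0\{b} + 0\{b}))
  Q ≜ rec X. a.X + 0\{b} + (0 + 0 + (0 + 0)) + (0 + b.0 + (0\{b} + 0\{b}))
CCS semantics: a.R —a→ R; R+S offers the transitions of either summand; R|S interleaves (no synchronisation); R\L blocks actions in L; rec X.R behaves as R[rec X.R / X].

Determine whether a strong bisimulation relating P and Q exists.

not bisimilar

Reachable graph of P (2 states):
  p0 = rec X. a.X + 0\{b} + (0 + 0 + (0 + 0)) + (a.0 + b.0 + (0\{b} + 0\{b})) has moves -a-> p0, -a-> p1, -b-> p1
  p1 = 0 has moves (no moves)
Reachable graph of Q (2 states):
  q0 = rec X. a.X + 0\{b} + (0 + 0 + (0 + 0)) + (0 + b.0 + (0\{b} + 0\{b})) has moves -a-> q0, -b-> q1
  q1 = 0 has moves (no moves)
Bisimilarity quotient blocks:
  B0 = {p0}
  B1 = {p1, q1}
  B2 = {q0}
p0 ∈ B0, q0 ∈ B2 → different blocks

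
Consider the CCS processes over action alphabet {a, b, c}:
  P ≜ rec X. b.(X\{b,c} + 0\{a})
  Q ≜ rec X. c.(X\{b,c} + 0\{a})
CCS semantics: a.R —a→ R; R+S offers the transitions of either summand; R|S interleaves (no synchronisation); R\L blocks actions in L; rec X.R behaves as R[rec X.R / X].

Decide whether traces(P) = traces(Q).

trace-distinct — witness ⟨b⟩

P's transition system — 2 states:
  s0 = rec X. b.(X\{b,c} + 0\{a}) ⊢ —b→ s1
  s1 = (rec X. b.(X\{b,c} + 0\{a}))\{b,c} + 0\{a} ⊢ ·
Q's transition system — 2 states:
  t0 = rec X. c.(X\{b,c} + 0\{a}) ⊢ —c→ t1
  t1 = (rec X. c.(X\{b,c} + 0\{a}))\{b,c} + 0\{a} ⊢ ·
Executing b from P (initial set {s0}):
  step 1 (b): {s1}
  — P admits the full trace.
Executing b from Q (initial set {t0}):
  step 1 (b): ∅  — Q cannot continue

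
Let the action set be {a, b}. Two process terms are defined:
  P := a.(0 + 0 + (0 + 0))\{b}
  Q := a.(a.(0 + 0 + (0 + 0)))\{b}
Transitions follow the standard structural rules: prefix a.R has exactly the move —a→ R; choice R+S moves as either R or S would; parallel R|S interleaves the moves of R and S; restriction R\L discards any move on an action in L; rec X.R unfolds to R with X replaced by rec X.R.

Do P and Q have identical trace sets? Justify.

NO — witness ⟨aa⟩

LTS(P): 2 reachable states
  u0 = a.(0 + 0 + (0 + 0))\{b} has moves —a→ u1
  u1 = (0 + 0 + (0 + 0))\{b} has moves (no moves)
LTS(Q): 3 reachable states
  v0 = a.(a.(0 + 0 + (0 + 0)))\{b} has moves —a→ v1
  v1 = (a.(0 + 0 + (0 + 0)))\{b} has moves —a→ v2
  v2 = (0 + 0 + (0 + 0))\{b} has moves (no moves)
Executing aa from Q (initial set {v0}):
  after a @ step 1: {v1}
  after a @ step 2: {v2}
  ✓ Q
Executing aa from P (initial set {u0}):
  after a @ step 1: {u1}
  after a @ step 2: ∅  — P cannot continue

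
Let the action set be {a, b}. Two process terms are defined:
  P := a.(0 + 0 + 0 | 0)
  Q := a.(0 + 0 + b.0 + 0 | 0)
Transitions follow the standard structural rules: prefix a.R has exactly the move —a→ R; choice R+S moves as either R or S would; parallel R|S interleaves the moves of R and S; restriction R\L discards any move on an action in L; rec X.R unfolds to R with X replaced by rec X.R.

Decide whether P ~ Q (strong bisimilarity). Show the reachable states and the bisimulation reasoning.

NO

P's transition system — 2 states:
  s0 = a.(0 + 0 + 0 | 0) | --a--▸ s1
  s1 = 0 + 0 + 0 | 0 | deadlocked
Q's transition system — 3 states:
  t0 = a.(0 + 0 + b.0 + 0 | 0) | --a--▸ t1
  t1 = 0 + 0 + b.0 + 0 | 0 | --b--▸ t2
  t2 = 0 | deadlocked
Coarsest stable partition (strong bisimilarity classes):
  B0 = {s0}
  B1 = {s1, t2}
  B2 = {t0}
  B3 = {t1}
s0 ∈ B0, t0 ∈ B2 → different blocks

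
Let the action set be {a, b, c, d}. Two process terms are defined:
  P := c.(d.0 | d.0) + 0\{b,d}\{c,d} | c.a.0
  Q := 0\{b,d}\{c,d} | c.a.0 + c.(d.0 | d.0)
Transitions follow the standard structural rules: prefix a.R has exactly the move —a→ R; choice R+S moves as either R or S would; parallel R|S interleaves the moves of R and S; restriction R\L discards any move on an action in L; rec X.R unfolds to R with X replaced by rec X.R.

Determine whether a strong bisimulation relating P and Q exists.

P's transition system — 7 states:
  m0 = c.(d.0 | d.0) + 0\{b,d}\{c,d} | c.a.0 → --c--▸ m1, --c--▸ m2
  m1 = 0\{b,d}\{c,d} | a.0 → --a--▸ m3
  m2 = d.0 | d.0 → --d--▸ m4, --d--▸ m5
  m3 = 0\{b,d}\{c,d} | 0 → (no moves)
  m4 = 0 | d.0 → --d--▸ m6
  m5 = d.0 | 0 → --d--▸ m6
  m6 = 0 | 0 → (no moves)
Q's transition system — 7 states:
  n0 = 0\{b,d}\{c,d} | c.a.0 + c.(d.0 | d.0) → --c--▸ n1, --c--▸ n2
  n1 = 0\{b,d}\{c,d} | a.0 → --a--▸ n3
  n2 = d.0 | d.0 → --d--▸ n4, --d--▸ n5
  n3 = 0\{b,d}\{c,d} | 0 → (no moves)
  n4 = 0 | d.0 → --d--▸ n6
  n5 = d.0 | 0 → --d--▸ n6
  n6 = 0 | 0 → (no moves)
Partition-refinement fixed point:
  B0 = {m0, n0}
  B1 = {m2, n2}
  B2 = {m4, m5, n4, n5}
  B3 = {m3, m6, n3, n6}
  B4 = {m1, n1}
m0 ∈ B0, n0 ∈ B0 → same block

P ~ Q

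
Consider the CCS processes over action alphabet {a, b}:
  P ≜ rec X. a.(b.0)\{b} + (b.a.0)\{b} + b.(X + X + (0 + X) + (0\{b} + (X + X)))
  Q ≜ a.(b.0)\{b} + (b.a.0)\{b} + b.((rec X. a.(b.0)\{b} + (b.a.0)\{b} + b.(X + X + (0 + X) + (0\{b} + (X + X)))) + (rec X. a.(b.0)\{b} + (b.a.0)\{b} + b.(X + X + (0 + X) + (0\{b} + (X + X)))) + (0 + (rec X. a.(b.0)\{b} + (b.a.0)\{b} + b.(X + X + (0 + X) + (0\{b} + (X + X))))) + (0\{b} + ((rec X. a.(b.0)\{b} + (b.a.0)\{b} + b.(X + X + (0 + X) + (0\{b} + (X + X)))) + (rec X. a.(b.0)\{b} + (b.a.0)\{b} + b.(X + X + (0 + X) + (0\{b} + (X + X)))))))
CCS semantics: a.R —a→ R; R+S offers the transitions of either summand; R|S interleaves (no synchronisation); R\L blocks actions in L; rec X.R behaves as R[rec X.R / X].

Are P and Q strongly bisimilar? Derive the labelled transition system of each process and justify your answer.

YES

LTS(P): 3 reachable states
  s0 = rec X. a.(b.0)\{b} + (b.a.0)\{b} + b.(X + X + (0 + X) + (0\{b} + (X + X))) ⊢ —a→ s1, —b→ s2
  s1 = (b.0)\{b} ⊢ stopped
  s2 = (rec X. a.(b.0)\{b} + (b.a.0)\{b} + b.(X + X + (0 + X) + (0\{b} + (X + X)))) + (rec X. a.(b.0)\{b} + (b.a.0)\{b} + b.(X + X + (0 + X) + (0\{b} + (X + X)))) + (0 + (rec X. a.(b.0)\{b} + (b.a.0)\{b} + b.(X + X + (0 + X) + (0\{b} + (X + X))))) + (0\{b} + ((rec X. a.(b.0)\{b} + (b.a.0)\{b} + b.(X + X + (0 + X) + (0\{b} + (X + X)))) + (rec X. a.(b.0)\{b} + (b.a.0)\{b} + b.(X + X + (0 + X) + (0\{b} + (X + X)))))) ⊢ —a→ s1, —b→ s2
LTS(Q): 3 reachable states
  t0 = a.(b.0)\{b} + (b.a.0)\{b} + b.((rec X. a.(b.0)\{b} + (b.a.0)\{b} + b.(X + X + (0 + X) + (0\{b} + (X + X)))) + (rec X. a.(b.0)\{b} + (b.a.0)\{b} + b.(X + X + (0 + X) + (0\{b} + (X + X)))) + (0 + (rec X. a.(b.0)\{b} + (b.a.0)\{b} + b.(X + X + (0 + X) + (0\{b} + (X + X))))) + (0\{b} + ((rec X. a.(b.0)\{b} + (b.a.0)\{b} + b.(X + X + (0 + X) + (0\{b} + (X + X)))) + (rec X. a.(b.0)\{b} + (b.a.0)\{b} + b.(X + X + (0 + X) + (0\{b} + (X + X))))))) ⊢ —a→ t1, —b→ t2
  t1 = (b.0)\{b} ⊢ stopped
  t2 = (rec X. a.(b.0)\{b} + (b.a.0)\{b} + b.(X + X + (0 + X) + (0\{b} + (X + X)))) + (rec X. a.(b.0)\{b} + (b.a.0)\{b} + b.(X + X + (0 + X) + (0\{b} + (X + X)))) + (0 + (rec X. a.(b.0)\{b} + (b.a.0)\{b} + b.(X + X + (0 + X) + (0\{b} + (X + X))))) + (0\{b} + ((rec X. a.(b.0)\{b} + (b.a.0)\{b} + b.(X + X + (0 + X) + (0\{b} + (X + X)))) + (rec X. a.(b.0)\{b} + (b.a.0)\{b} + b.(X + X + (0 + X) + (0\{b} + (X + X)))))) ⊢ —a→ t1, —b→ t2
Coarsest stable partition (strong bisimilarity classes):
  B0 = {s0, s2, t0, t2}
  B1 = {s1, t1}
s0 ∈ B0, t0 ∈ B0 → same block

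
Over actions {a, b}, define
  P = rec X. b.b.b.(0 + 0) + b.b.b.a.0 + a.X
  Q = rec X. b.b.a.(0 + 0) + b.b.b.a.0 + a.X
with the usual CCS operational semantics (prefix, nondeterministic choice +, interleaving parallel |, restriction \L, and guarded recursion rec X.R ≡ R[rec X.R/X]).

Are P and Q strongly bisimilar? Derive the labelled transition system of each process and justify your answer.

NO

Reachable graph of P (8 states):
  m0 = rec X. b.b.b.(0 + 0) + b.b.b.a.0 + a.X | =a=> m0, =b=> m1, =b=> m2
  m1 = b.b.(0 + 0) | =b=> m3
  m2 = b.b.a.0 | =b=> m4
  m3 = b.(0 + 0) | =b=> m5
  m4 = b.a.0 | =b=> m6
  m5 = 0 + 0 | ·
  m6 = a.0 | =a=> m7
  m7 = 0 | ·
Reachable graph of Q (8 states):
  n0 = rec X. b.b.a.(0 + 0) + b.b.b.a.0 + a.X | =a=> n0, =b=> n1, =b=> n2
  n1 = b.a.(0 + 0) | =b=> n3
  n2 = b.b.a.0 | =b=> n4
  n3 = a.(0 + 0) | =a=> n5
  n4 = b.a.0 | =b=> n6
  n5 = 0 + 0 | ·
  n6 = a.0 | =a=> n7
  n7 = 0 | ·
Coarsest stable partition (strong bisimilarity classes):
  B0 = {m0}
  B1 = {m1}
  B2 = {m3}
  B3 = {m5, m7, n5, n7}
  B4 = {m2, n2}
  B5 = {m4, n1, n4}
  B6 = {m6, n3, n6}
  B7 = {n0}
m0 ∈ B0, n0 ∈ B7 → different blocks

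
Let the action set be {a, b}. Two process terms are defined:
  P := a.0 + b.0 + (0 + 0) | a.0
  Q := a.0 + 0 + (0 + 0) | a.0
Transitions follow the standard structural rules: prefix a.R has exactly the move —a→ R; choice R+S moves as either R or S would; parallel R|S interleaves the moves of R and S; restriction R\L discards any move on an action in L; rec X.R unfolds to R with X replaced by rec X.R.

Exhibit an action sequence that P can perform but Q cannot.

b

LTS(P): 3 reachable states
  u0 = a.0 + b.0 + (0 + 0) | a.0 | =a=> u1, =a=> u2, =b=> u2
  u1 = (0 + 0) | 0 | ·
  u2 = 0 | ·
LTS(Q): 3 reachable states
  v0 = a.0 + 0 + (0 + 0) | a.0 | =a=> v1, =a=> v2
  v1 = (0 + 0) | 0 | ·
  v2 = 0 | ·
Trace ⟨b⟩ through P, begin at {u0}:
  after b @ step 1: {u2}
  ✓ P
Trace ⟨b⟩ through Q, begin at {v0}:
  after b @ step 1: no successor for Q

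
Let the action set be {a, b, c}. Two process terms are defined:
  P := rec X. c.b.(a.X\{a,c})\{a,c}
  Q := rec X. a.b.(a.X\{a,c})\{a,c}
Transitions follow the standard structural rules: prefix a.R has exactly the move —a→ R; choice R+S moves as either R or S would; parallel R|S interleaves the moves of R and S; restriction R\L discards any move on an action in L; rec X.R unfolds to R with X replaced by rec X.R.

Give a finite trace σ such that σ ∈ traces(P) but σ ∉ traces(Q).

P's transition system — 3 states:
  s0 = rec X. c.b.(a.X\{a,c})\{a,c} → ··c··> s1
  s1 = b.(a.(rec X. c.b.(a.X\{a,c})\{a,c})\{a,c})\{a,c} → ··b··> s2
  s2 = (a.(rec X. c.b.(a.X\{a,c})\{a,c})\{a,c})\{a,c} → ∅
Q's transition system — 3 states:
  t0 = rec X. a.b.(a.X\{a,c})\{a,c} → ··a··> t1
  t1 = b.(a.(rec X. a.b.(a.X\{a,c})\{a,c})\{a,c})\{a,c} → ··b··> t2
  t2 = (a.(rec X. a.b.(a.X\{a,c})\{a,c})\{a,c})\{a,c} → ∅
Run σ = ⟨c⟩ on P: start {s0}
  step 1 (c): {s1}
  P completes σ.
Run σ = ⟨c⟩ on Q: start {t0}
  step 1 (c): ∅ (Q stuck)

c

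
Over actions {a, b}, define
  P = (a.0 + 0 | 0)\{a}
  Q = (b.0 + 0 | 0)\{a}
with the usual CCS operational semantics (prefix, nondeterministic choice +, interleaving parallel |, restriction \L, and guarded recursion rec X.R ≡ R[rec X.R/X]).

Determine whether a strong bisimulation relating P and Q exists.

Reachable graph of P (1 states):
  u0 = (a.0 + 0 | 0)\{a} ⊢ ∅
Reachable graph of Q (2 states):
  v0 = (b.0 + 0 | 0)\{a} ⊢ ··b··> v1
  v1 = 0\{a} ⊢ ∅
Coarsest stable partition (strong bisimilarity classes):
  B0 = {u0, v1}
  B1 = {v0}
u0 ∈ B0, v0 ∈ B1 → different blocks

NO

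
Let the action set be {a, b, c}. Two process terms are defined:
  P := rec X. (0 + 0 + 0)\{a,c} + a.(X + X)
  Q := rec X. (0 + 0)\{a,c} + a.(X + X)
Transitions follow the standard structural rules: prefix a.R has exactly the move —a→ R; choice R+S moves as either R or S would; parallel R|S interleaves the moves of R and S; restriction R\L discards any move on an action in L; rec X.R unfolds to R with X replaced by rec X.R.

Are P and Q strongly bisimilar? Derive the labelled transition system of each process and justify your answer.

P's transition system — 2 states:
  s0 = rec X. (0 + 0 + 0)\{a,c} + a.(X + X) | -a-> s1
  s1 = (rec X. (0 + 0 + 0)\{a,c} + a.(X + X)) + (rec X. (0 + 0 + 0)\{a,c} + a.(X + X)) | -a-> s1
Q's transition system — 2 states:
  t0 = rec X. (0 + 0)\{a,c} + a.(X + X) | -a-> t1
  t1 = (rec X. (0 + 0)\{a,c} + a.(X + X)) + (rec X. (0 + 0)\{a,c} + a.(X + X)) | -a-> t1
Coarsest stable partition (strong bisimilarity classes):
  B0 = {s0, s1, t0, t1}
s0 ∈ B0, t0 ∈ B0 → same block

bisimilar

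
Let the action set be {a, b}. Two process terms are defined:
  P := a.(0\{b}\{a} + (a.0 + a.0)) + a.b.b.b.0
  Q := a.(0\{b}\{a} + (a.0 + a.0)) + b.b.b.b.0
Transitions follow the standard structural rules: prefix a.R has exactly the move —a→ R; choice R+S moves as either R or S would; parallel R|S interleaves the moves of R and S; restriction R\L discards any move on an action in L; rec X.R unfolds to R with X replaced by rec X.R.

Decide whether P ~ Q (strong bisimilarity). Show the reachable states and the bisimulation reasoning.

P's transition system — 6 states:
  m0 = a.(0\{b}\{a} + (a.0 + a.0)) + a.b.b.b.0 → --a--▸ m1, --a--▸ m2
  m1 = 0\{b}\{a} + (a.0 + a.0) → --a--▸ m3
  m2 = b.b.b.0 → --b--▸ m4
  m3 = 0 → stopped
  m4 = b.b.0 → --b--▸ m5
  m5 = b.0 → --b--▸ m3
Q's transition system — 6 states:
  n0 = a.(0\{b}\{a} + (a.0 + a.0)) + b.b.b.b.0 → --a--▸ n1, --b--▸ n2
  n1 = 0\{b}\{a} + (a.0 + a.0) → --a--▸ n3
  n2 = b.b.b.0 → --b--▸ n4
  n3 = 0 → stopped
  n4 = b.b.0 → --b--▸ n5
  n5 = b.0 → --b--▸ n3
Bisimilarity quotient blocks:
  B0 = {m0}
  B1 = {m1, n1}
  B2 = {m3, n3}
  B3 = {m2, n2}
  B4 = {m4, n4}
  B5 = {m5, n5}
  B6 = {n0}
m0 ∈ B0, n0 ∈ B6 → different blocks

not bisimilar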